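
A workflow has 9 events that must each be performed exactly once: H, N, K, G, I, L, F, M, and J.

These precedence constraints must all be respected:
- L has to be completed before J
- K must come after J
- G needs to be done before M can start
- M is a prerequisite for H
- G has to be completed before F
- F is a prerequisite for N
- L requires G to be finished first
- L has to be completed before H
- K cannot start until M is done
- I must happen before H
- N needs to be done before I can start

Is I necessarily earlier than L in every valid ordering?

I and L are not related by any chain of constraints.
So I can come before L or after — it is not forced.

No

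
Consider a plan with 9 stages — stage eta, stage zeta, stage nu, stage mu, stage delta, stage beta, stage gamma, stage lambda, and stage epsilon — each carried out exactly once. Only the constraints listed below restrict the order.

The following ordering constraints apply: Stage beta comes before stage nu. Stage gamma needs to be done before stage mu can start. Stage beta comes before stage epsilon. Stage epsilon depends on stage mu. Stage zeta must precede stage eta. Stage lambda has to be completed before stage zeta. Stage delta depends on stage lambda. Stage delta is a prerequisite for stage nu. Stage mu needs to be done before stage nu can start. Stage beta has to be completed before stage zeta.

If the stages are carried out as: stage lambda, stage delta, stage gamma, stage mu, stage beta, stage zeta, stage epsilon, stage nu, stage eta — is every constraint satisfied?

Every stated constraint is respected: stage delta sits at position 2, ahead of stage nu at position 8, and each of the other listed pairs likewise has the predecessor earlier in the sequence.

Yes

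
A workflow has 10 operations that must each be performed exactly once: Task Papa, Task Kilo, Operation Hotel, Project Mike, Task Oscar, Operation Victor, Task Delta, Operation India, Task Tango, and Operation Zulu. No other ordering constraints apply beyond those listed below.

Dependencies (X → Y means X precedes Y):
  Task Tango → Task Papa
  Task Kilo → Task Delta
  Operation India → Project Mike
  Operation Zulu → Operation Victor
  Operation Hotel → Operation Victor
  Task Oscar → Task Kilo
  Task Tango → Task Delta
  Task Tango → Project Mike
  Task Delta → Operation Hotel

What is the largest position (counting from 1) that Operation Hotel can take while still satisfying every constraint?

Following the constraints forward from Operation Hotel, its only required successor is Operation Victor.
With 1 mandatory successor out of 10 operations total, the latest slot for Operation Hotel is 10−1 = 9, and it's reachable by doing all non-successors before Operation Hotel.

9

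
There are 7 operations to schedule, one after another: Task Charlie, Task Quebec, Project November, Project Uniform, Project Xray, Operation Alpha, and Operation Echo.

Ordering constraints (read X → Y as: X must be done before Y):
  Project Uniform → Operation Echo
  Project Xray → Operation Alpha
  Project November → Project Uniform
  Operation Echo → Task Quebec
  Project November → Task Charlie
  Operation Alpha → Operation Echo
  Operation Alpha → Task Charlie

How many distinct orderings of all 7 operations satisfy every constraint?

2 operations have no prerequisites (Project November, Project Xray), so any of them could come first.
Counting all ways to extend the partial order to a total order gives 21.

21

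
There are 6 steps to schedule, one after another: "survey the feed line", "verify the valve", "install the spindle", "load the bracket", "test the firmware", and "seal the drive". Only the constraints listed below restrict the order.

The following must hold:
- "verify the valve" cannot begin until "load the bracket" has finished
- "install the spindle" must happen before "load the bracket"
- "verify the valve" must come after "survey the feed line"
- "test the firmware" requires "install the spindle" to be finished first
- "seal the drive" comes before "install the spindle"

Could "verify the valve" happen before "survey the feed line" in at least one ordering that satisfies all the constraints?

No

The constraints give a chain "survey the feed line" → "verify the valve", which forces "survey the feed line" before "verify the valve".
So no valid ordering can have "verify the valve" before "survey the feed line".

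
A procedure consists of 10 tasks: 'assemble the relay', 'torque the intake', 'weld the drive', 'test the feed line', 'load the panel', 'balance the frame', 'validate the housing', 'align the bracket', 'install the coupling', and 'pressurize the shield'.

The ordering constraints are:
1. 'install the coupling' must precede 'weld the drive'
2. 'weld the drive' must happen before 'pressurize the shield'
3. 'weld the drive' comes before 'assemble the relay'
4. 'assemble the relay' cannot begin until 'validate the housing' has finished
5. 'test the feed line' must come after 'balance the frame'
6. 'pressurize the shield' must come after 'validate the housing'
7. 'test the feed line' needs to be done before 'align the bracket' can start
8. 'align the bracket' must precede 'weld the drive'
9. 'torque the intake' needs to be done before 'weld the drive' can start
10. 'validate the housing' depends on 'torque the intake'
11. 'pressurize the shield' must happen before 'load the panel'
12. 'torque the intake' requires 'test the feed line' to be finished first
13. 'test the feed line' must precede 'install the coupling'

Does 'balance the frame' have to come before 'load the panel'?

Chaining the stated constraints: 'balance the frame' → 'test the feed line' → 'install the coupling' → 'weld the drive' → 'pressurize the shield' → 'load the panel'.
So 'balance the frame' must precede 'load the panel' in any valid ordering.

Yes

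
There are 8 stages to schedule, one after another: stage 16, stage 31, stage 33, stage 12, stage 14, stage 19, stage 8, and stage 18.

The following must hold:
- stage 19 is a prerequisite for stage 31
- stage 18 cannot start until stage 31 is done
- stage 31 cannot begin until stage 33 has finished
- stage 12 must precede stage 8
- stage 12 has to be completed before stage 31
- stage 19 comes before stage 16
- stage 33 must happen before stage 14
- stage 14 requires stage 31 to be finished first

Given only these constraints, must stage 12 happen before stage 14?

Yes

Chaining the stated constraints: stage 12 → stage 31 → stage 14.
So stage 12 must precede stage 14 in any valid ordering.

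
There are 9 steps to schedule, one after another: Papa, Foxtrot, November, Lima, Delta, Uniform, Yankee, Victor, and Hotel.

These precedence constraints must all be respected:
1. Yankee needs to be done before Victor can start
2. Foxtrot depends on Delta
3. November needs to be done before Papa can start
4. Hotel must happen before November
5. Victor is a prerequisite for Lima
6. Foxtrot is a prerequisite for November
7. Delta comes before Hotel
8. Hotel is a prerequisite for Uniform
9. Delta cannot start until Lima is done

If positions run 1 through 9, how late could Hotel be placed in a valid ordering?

The steps that are forced after Hotel, directly or by a chain of constraints, are Papa, November, Uniform. That's 3 steps.
With 3 mandatory successors out of 9 steps total, the latest slot for Hotel is 9−3 = 6, and it's reachable by doing all non-successors before Hotel.

6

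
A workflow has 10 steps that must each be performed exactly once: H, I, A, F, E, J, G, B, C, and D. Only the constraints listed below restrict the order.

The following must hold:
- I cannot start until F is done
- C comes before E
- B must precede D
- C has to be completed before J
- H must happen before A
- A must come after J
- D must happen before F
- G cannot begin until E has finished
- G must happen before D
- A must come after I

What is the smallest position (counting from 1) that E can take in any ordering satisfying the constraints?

Working backwards through the constraints from E, its only required predecessor is C.
So at minimum 1 step comes before E, putting E no earlier than position 2. That position is achievable by scheduling exactly that predecessor first.

2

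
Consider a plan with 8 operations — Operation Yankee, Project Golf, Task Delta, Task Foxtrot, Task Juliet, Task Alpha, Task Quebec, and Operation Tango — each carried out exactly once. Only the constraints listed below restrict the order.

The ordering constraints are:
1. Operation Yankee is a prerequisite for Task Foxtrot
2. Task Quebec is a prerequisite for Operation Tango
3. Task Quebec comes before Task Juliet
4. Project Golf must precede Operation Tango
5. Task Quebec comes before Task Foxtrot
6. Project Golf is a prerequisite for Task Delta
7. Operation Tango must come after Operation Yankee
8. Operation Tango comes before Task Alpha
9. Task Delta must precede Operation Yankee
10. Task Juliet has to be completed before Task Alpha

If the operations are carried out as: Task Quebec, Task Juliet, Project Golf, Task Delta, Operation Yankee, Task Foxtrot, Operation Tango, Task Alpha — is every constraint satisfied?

Going through the constraints one by one, each required predecessor appears earlier in the sequence than its dependent — e.g. Task Juliet (position 2) is before Task Alpha (position 8), as required.

Yes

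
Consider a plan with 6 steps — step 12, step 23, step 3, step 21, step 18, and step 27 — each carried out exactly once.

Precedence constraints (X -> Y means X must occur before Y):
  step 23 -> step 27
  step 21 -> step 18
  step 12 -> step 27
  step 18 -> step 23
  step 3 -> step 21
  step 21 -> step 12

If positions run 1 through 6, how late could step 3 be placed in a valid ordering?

1

The steps that are forced after step 3, directly or by a chain of constraints, are step 12, step 23, step 21, step 18, step 27. That's 5 steps.
With 5 mandatory successors out of 6 steps total, the latest slot for step 3 is 6−5 = 1, and it's reachable by doing all non-successors before step 3.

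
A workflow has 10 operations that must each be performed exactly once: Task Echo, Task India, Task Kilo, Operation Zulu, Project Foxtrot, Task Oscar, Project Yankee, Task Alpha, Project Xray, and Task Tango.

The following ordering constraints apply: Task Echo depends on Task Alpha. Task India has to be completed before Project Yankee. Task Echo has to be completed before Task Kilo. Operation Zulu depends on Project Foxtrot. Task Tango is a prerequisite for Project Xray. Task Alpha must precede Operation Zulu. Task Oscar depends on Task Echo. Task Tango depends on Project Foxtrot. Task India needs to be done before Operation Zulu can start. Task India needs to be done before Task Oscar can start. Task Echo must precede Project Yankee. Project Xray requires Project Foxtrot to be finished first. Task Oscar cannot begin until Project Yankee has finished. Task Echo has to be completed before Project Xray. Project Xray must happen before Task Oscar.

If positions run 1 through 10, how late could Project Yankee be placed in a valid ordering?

Following the constraints forward from Project Yankee, its only required successor is Task Oscar.
So at least 1 operation follows Project Yankee, putting Project Yankee no later than position 9. That position is achievable by scheduling everything else first.

9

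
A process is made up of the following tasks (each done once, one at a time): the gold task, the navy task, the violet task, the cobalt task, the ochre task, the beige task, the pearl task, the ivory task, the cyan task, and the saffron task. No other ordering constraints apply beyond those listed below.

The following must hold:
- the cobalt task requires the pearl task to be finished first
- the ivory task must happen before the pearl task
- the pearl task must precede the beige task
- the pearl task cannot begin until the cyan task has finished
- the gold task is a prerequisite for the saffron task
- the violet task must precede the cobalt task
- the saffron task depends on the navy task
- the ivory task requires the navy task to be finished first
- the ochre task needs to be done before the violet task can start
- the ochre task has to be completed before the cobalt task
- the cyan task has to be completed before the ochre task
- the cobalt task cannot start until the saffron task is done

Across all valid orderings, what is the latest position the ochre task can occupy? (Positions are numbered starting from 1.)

Every task that must follow the ochre task has to come after it. Tracing all chains starting from the ochre task, those tasks are: the violet task, the cobalt task — 2 in total.
So at least 2 tasks follow the ochre task, putting the ochre task no later than position 8. That position is achievable by scheduling everything else first.

8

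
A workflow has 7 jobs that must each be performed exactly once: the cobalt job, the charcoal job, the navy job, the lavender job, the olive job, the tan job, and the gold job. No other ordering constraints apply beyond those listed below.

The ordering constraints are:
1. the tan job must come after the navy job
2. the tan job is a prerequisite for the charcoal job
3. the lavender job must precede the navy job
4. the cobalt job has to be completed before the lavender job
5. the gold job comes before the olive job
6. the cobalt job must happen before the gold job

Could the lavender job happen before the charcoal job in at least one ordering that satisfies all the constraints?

Yes

The lavender job is actually forced before the charcoal job by the constraints, so certainly some valid ordering has the lavender job first.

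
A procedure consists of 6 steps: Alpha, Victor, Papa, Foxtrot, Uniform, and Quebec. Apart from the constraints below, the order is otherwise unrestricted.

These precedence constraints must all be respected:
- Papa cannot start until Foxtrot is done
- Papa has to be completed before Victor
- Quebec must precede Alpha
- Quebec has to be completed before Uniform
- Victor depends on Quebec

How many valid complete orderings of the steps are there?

38

2 steps have no prerequisites (Foxtrot, Quebec), so any of them could come first.
Counting all ways to extend the partial order to a total order gives 38.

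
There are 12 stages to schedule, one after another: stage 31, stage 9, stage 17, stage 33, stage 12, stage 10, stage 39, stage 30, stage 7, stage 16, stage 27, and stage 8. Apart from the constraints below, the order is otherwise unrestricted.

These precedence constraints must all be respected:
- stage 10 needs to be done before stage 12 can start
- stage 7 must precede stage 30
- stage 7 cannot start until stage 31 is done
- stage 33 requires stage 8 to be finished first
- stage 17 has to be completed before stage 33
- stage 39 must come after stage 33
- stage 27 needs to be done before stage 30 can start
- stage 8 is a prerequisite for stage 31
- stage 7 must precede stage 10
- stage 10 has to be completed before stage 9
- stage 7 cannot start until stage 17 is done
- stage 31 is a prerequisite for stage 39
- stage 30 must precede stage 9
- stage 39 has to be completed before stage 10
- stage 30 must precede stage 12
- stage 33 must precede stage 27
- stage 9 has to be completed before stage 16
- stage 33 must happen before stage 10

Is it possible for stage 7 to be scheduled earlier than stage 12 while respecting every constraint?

The constraints force stage 7 before stage 12, so yes — every valid ordering has stage 7 earlier.

Yes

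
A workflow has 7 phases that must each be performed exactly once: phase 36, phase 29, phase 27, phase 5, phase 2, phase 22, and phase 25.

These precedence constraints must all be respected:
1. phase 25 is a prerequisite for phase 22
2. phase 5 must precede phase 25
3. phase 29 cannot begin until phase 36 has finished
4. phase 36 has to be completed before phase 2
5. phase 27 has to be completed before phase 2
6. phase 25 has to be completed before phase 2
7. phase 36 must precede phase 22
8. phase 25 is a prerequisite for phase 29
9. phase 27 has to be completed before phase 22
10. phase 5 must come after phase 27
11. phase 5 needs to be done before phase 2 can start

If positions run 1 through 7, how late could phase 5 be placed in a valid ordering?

3

Every phase that must follow phase 5 has to come after it. Tracing all chains starting from phase 5, those phases are: phase 29, phase 2, phase 22, phase 25 — 4 in total.
So at least 4 phases follow phase 5, putting phase 5 no later than position 3. That position is achievable by scheduling everything else first.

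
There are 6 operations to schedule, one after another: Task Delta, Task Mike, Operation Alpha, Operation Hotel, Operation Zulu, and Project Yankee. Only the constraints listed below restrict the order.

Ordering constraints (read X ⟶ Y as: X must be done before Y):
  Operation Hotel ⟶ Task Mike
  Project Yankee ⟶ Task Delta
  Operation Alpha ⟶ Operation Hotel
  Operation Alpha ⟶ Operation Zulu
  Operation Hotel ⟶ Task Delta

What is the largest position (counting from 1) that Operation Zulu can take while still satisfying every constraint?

6

Nothing depends on Operation Zulu, so it can be the final operation, position 6.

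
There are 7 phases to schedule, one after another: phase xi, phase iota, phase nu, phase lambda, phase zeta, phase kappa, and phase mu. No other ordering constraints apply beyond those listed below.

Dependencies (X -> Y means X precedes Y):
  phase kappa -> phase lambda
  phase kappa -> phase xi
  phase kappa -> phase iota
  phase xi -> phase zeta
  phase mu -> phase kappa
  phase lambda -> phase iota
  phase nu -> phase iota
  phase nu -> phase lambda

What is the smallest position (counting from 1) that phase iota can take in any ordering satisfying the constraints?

5

Every phase that must precede phase iota has to come before it. Tracing all chains that end at phase iota, those phases are: phase nu, phase lambda, phase kappa, phase mu — 4 in total.
With 4 mandatory predecessors, the earliest phase iota can sit is position 4+1 = 5, and placing just those 4 first achieves it.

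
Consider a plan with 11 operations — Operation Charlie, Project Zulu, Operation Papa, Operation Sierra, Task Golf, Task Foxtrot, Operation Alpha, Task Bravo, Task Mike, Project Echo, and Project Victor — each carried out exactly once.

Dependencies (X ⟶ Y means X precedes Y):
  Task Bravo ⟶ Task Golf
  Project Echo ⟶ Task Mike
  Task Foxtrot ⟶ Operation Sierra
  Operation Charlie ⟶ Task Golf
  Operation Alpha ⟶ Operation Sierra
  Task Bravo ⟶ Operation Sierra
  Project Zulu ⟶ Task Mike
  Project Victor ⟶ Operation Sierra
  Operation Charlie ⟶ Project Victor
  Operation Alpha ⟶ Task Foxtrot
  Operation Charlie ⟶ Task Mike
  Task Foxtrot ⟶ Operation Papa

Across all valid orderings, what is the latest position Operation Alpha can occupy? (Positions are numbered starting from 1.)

8

The operations that are forced after Operation Alpha, directly or by a chain of constraints, are Operation Papa, Operation Sierra, Task Foxtrot. That's 3 operations.
So at least 3 operations follow Operation Alpha, putting Operation Alpha no later than position 8. That position is achievable by scheduling everything else first.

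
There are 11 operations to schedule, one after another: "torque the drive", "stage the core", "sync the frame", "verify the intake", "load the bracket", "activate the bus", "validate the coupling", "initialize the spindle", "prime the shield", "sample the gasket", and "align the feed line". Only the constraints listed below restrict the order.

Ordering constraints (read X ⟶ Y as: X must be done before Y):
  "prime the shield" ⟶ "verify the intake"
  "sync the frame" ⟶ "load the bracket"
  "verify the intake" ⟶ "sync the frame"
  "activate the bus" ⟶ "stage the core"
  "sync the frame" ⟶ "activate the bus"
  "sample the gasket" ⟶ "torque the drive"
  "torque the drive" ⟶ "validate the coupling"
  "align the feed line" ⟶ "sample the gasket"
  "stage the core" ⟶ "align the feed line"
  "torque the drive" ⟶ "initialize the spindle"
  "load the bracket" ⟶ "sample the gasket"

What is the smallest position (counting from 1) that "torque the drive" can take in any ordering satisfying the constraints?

Working backwards through the constraints from "torque the drive", its full set of required predecessors is "stage the core", "sync the frame", "verify the intake", "load the bracket", "activate the bus", "prime the shield", "sample the gasket", "align the feed line" — 8 of them.
With 8 mandatory predecessors, the earliest "torque the drive" can sit is position 8+1 = 9, and placing just those 8 first achieves it.

9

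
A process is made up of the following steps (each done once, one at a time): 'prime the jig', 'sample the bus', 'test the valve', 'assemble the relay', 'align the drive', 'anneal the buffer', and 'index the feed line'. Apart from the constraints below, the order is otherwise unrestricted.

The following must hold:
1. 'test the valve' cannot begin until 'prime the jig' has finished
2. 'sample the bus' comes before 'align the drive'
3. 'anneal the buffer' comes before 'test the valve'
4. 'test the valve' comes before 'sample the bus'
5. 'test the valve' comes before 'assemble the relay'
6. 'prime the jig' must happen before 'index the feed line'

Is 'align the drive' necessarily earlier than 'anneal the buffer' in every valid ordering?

No

There is a chain 'anneal the buffer' → 'test the valve' → 'sample the bus' → 'align the drive', which puts 'anneal the buffer' before 'align the drive'.
So 'align the drive' never precedes 'anneal the buffer'.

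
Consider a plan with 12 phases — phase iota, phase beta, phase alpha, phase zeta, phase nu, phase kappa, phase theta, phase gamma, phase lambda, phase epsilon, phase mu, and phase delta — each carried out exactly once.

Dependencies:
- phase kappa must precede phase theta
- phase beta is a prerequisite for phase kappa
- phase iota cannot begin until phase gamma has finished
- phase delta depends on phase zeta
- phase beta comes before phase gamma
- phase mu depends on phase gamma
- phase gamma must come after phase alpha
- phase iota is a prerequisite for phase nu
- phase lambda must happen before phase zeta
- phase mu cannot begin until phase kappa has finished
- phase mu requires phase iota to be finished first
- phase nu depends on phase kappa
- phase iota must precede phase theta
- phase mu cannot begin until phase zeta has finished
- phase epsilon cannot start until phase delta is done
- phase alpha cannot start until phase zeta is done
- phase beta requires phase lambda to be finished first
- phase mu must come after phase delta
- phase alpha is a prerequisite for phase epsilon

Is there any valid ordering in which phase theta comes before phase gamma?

No

The constraints give a chain phase gamma → phase iota → phase theta, which forces phase gamma before phase theta.
So no valid ordering can have phase theta before phase gamma.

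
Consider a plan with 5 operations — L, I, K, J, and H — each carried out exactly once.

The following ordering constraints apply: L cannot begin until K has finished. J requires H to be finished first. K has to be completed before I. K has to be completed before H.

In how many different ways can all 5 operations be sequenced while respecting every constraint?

12

Only K has no prerequisites, so it must go first.
Counting all ways to extend the partial order to a total order gives 12.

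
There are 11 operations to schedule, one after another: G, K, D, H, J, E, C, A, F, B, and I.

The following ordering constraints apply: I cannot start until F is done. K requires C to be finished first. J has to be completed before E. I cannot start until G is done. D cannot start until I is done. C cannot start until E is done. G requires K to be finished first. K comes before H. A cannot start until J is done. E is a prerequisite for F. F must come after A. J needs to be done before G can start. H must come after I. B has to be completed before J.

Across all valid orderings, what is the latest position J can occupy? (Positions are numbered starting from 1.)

The operations that are forced after J, directly or by a chain of constraints, are G, K, D, H, E, C, A, F, I. That's 9 operations.
With 9 mandatory successors out of 11 operations total, the latest slot for J is 11−9 = 2, and it's reachable by doing all non-successors before J.

2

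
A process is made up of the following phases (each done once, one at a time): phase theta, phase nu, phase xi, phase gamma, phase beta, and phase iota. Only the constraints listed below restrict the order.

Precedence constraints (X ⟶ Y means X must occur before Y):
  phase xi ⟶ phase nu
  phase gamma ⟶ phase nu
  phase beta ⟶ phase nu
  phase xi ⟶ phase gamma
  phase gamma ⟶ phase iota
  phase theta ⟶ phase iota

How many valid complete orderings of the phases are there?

30

3 phases have no prerequisites (phase theta, phase xi, phase beta), so any of them could come first.
Counting all ways to extend the partial order to a total order gives 30.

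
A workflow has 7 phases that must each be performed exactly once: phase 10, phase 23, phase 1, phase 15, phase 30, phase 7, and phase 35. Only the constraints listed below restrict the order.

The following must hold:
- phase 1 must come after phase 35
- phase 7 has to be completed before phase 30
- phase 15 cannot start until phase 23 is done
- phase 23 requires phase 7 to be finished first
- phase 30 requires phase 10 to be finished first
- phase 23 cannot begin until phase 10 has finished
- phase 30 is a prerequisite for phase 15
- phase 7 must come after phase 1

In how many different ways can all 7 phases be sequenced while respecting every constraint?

8

The phases with no prerequisites are phase 10, phase 35; any of them can be placed first.
Counting all ways to extend the partial order to a total order gives 8.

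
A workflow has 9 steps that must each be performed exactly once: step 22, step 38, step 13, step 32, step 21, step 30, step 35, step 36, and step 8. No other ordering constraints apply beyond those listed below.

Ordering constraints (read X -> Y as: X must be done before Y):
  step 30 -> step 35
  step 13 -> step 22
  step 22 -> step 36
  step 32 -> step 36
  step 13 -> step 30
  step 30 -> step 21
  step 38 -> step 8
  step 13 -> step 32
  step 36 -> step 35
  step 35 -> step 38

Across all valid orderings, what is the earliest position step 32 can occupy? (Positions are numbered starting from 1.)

Working backwards through the constraints from step 32, its only required predecessor is step 13.
With 1 mandatory predecessor, the earliest step 32 can sit is position 1+1 = 2, and placing just that one first achieves it.

2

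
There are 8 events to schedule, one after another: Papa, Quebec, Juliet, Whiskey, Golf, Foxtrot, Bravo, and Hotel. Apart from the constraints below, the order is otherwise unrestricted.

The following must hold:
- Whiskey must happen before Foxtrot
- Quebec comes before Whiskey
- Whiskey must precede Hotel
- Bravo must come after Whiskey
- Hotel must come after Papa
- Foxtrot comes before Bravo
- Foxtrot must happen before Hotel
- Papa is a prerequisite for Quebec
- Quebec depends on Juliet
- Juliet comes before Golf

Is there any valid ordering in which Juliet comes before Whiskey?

The constraints force Juliet before Whiskey, so yes — every valid ordering has Juliet earlier.

Yes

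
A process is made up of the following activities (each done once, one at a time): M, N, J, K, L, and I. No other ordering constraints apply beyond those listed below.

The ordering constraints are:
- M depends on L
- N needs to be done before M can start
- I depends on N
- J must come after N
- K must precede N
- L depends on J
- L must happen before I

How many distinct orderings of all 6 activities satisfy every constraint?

2

Only K has no prerequisites, so it must go first.
Counting all ways to extend the partial order to a total order gives 2.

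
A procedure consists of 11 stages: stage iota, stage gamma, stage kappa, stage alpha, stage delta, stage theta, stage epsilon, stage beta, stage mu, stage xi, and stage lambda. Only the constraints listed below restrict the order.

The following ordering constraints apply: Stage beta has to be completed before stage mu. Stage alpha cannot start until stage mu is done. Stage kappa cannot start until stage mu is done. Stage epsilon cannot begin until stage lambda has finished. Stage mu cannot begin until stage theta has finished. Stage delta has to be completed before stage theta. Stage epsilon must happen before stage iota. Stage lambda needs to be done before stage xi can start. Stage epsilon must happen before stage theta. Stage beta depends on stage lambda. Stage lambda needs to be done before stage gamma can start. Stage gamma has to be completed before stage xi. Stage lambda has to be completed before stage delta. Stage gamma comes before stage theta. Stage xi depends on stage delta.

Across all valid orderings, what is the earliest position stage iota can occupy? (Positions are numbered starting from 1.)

The stages that are forced before stage iota, directly or transitively, are stage epsilon, stage lambda. That's 2 stages.
With 2 mandatory predecessors, the earliest stage iota can sit is position 2+1 = 3, and placing just those 2 first achieves it.

3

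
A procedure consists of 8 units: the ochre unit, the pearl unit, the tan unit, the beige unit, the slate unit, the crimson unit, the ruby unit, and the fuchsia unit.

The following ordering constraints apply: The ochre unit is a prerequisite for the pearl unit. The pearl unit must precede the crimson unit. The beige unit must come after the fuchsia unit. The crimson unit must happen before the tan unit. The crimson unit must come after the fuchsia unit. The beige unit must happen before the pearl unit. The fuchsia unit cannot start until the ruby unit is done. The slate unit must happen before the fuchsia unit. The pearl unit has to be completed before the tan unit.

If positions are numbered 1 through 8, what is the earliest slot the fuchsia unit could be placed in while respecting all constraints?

The units that are forced before the fuchsia unit, directly or transitively, are the slate unit, the ruby unit. That's 2 units.
So at minimum 2 units come before the fuchsia unit, putting the fuchsia unit no earlier than position 3. That position is achievable by scheduling exactly those predecessors first.

3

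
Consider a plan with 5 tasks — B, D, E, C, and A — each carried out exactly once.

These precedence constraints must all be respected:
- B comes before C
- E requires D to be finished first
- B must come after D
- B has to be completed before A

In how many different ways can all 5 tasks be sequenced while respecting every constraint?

8

D is the only task with nothing required before it, so every ordering starts there.
Enumerating by repeatedly choosing an available task (one whose prerequisites are all placed) gives 8 distinct complete orderings.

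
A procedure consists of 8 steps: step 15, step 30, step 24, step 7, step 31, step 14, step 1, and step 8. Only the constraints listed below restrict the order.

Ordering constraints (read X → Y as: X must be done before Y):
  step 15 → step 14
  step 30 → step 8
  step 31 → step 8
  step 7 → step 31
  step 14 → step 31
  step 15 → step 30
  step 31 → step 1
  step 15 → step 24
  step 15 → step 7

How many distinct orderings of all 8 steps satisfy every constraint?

Only step 15 has no prerequisites, so it must go first.
Systematically extending each partial ordering one step at a time and counting, there are 126 complete orderings.

126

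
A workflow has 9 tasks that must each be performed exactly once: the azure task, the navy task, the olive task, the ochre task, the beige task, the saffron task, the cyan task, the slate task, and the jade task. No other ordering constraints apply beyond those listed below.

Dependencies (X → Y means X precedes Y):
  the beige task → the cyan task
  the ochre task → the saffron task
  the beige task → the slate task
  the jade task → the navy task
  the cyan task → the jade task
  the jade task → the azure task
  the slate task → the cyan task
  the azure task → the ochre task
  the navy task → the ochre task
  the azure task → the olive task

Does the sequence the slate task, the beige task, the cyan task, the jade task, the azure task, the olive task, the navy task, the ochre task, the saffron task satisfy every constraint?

The sequence places the slate task ahead of the beige task.
Since the beige task is required before the slate task, the ordering is invalid.

No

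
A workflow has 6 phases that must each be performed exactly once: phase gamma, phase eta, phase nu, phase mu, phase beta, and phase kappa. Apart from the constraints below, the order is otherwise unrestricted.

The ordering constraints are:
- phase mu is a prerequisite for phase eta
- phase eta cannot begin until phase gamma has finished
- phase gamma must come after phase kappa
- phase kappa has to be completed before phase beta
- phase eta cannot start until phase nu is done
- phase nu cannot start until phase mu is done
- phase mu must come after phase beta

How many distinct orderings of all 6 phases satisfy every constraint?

4

Only phase kappa has no prerequisites, so it must go first.
Enumerating by repeatedly choosing an available phase (one whose prerequisites are all placed) gives 4 distinct complete orderings.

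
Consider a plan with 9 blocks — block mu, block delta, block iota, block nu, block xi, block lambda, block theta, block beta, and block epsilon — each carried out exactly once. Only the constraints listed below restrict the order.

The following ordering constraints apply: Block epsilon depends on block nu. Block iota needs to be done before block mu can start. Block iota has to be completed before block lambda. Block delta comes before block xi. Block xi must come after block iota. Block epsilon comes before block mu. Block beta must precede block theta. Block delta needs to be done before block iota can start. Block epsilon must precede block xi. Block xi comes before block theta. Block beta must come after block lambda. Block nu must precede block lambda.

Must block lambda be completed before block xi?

Block lambda and block xi are not related by any chain of constraints.
There exist valid orderings with block xi before block lambda, so block lambda is not required to come first.

No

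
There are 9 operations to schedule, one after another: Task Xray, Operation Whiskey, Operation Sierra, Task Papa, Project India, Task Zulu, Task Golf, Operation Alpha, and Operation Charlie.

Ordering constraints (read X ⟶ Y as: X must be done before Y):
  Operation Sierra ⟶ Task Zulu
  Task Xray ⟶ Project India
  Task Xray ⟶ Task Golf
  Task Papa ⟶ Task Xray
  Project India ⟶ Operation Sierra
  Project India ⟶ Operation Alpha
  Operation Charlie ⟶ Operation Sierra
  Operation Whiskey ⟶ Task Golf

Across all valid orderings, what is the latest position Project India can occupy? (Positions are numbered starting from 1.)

The operations that are forced after Project India, directly or by a chain of constraints, are Operation Sierra, Task Zulu, Operation Alpha. That's 3 operations.
So at least 3 operations follow Project India, putting Project India no later than position 6. That position is achievable by scheduling everything else first.

6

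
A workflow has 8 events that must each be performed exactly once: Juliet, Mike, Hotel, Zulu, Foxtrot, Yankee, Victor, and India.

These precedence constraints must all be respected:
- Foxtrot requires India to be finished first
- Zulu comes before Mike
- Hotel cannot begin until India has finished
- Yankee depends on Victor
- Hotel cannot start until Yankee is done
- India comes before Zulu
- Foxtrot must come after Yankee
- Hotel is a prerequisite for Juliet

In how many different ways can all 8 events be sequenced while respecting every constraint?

138

The events with no prerequisites are Victor, India; any of them can be placed first.
Counting all ways to extend the partial order to a total order gives 138.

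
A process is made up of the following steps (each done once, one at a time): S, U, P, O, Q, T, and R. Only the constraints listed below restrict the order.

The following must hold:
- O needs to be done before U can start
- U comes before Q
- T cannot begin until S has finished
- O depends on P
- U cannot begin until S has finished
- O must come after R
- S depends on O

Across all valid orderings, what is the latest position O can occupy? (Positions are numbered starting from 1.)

3

The steps that are forced after O, directly or by a chain of constraints, are S, U, Q, T. That's 4 steps.
With 4 mandatory successors out of 7 steps total, the latest slot for O is 7−4 = 3, and it's reachable by doing all non-successors before O.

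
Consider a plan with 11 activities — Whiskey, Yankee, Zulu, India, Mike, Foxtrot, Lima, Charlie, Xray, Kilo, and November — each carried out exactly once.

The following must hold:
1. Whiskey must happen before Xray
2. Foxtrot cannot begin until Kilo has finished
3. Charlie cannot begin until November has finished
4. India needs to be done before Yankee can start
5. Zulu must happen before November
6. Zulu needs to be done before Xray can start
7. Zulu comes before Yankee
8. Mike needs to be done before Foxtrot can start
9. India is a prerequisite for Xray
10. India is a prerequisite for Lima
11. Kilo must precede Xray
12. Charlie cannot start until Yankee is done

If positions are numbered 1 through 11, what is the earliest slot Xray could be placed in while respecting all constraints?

The activities that are forced before Xray, directly or transitively, are Whiskey, Zulu, India, Kilo. That's 4 activities.
With 4 mandatory predecessors, the earliest Xray can sit is position 4+1 = 5, and placing just those 4 first achieves it.

5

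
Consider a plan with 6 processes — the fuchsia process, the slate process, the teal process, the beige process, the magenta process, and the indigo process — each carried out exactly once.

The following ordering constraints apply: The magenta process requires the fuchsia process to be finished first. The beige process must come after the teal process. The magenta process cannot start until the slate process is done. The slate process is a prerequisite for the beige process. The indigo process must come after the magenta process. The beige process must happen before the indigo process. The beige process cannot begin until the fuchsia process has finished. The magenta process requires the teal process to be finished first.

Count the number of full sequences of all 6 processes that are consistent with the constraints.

The processes with no prerequisites are the fuchsia process, the slate process, the teal process; any of them can be placed first.
Counting all ways to extend the partial order to a total order gives 12.

12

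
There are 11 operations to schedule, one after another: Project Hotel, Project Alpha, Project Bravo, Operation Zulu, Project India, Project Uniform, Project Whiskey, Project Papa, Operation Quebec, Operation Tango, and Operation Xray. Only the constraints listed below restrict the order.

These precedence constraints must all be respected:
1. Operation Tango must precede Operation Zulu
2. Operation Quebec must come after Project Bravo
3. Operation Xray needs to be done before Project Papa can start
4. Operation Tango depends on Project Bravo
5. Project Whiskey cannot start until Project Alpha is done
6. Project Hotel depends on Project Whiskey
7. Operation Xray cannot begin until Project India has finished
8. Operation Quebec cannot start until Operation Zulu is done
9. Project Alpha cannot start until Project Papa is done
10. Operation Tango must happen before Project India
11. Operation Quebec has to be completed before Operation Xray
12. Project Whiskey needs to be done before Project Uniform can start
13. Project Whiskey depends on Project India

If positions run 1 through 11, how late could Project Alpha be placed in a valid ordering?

8

Following every chain forward from Project Alpha, the operations that must come later are Project Hotel, Project Uniform, Project Whiskey — 3 of them.
With 3 mandatory successors out of 11 operations total, the latest slot for Project Alpha is 11−3 = 8, and it's reachable by doing all non-successors before Project Alpha.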